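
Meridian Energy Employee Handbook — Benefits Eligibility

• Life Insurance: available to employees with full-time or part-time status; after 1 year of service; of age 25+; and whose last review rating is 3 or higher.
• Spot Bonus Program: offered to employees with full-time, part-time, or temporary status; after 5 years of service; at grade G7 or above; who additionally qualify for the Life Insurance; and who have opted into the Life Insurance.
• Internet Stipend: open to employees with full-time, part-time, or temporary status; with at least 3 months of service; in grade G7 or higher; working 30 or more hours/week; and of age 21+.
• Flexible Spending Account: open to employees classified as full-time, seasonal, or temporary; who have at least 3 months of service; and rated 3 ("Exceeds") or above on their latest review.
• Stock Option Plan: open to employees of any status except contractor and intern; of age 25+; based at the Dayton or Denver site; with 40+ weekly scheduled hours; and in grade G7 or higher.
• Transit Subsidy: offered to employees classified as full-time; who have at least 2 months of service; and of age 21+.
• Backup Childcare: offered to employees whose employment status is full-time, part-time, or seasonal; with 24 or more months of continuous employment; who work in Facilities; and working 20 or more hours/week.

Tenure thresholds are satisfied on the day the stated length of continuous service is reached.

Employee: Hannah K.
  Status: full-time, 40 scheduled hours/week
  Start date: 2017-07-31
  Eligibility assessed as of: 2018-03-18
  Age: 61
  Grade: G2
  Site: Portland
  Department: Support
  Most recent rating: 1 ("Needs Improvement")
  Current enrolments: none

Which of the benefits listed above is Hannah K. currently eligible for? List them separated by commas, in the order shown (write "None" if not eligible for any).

Transit Subsidy

Service from 2017-07-31 to 2018-03-18: 230 days.
Life Insurance — status full-time ✓; service 230 days < 1 year (≈365 days) ✗ → not eligible.
Spot Bonus Program — status full-time ✓; service 230 days < 5 years (≈1825 days) ✗ → not eligible.
Internet Stipend — status full-time ✓; service 230 days ≥ 3 months (≈90 days) ✓; grade G2 < G7 ✗ → not eligible.
Flexible Spending Account — status full-time ✓; service 230 days ≥ 3 months (≈90 days) ✓; rating 1 < 3 ✗ → not eligible.
Stock Option Plan — status full-time ✓ (not excluded); age 61 ≥ 25 ✓; site Portland ✗ (not Dayton or Denver) → not eligible.
Transit Subsidy — status full-time ✓; service 230 days ≥ 2 months (≈60 days) ✓; age 61 ≥ 21 ✓ → eligible.
Backup Childcare — status full-time ✓; service 230 days < 24 months (≈720 days) ✗ → not eligible.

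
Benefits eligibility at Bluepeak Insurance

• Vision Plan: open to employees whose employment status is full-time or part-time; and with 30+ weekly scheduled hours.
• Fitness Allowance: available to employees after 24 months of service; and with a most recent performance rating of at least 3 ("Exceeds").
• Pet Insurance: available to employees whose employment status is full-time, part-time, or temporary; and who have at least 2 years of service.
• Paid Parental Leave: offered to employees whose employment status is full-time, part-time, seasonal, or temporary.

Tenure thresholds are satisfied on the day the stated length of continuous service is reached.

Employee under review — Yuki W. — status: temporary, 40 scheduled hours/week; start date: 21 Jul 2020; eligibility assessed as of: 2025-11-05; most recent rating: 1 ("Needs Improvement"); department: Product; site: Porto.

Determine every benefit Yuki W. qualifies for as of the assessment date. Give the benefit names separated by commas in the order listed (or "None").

Service from 21 Jul 2020 to 2025-11-05: 1933 days.
Vision Plan — status temporary ✗ (requires full-time or part-time) → not eligible.
Fitness Allowance — service 1933 days ≥ 24 months (≈720 days) ✓; rating 1 < 3 ✗ → not eligible.
Pet Insurance — status temporary ✓; service 1933 days ≥ 2 years (≈730 days) ✓ → eligible.
Paid Parental Leave — status temporary ✓ → eligible.

Pet Insurance, Paid Parental Leave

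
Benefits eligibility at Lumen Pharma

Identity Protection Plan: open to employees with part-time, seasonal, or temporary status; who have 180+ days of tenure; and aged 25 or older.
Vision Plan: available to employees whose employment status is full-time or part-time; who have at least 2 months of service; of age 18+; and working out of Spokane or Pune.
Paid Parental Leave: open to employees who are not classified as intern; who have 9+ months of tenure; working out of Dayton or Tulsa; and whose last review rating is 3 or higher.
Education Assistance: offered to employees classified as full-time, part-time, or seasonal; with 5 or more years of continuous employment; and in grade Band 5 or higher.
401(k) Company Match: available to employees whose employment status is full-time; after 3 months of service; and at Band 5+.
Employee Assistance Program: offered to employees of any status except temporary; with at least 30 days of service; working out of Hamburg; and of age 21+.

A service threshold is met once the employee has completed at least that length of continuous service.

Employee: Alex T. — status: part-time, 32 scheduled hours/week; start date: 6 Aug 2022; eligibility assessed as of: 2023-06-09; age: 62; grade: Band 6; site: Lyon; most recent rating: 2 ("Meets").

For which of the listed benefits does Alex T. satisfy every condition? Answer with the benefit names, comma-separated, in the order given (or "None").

Identity Protection Plan

Service from 6 Aug 2022 to 2023-06-09: 307 days.
Identity Protection Plan — status part-time ✓; service 307 days ≥ 180 days ✓; age 62 ≥ 25 ✓ → eligible.
Vision Plan — status part-time ✓; service 307 days ≥ 2 months (≈60 days) ✓; age 62 ≥ 18 ✓; site Lyon ✗ (not Spokane or Pune) → not eligible.
Paid Parental Leave — status part-time ✓ (not excluded); service 307 days ≥ 9 months (≈270 days) ✓; site Lyon ✗ (not Dayton or Tulsa) → not eligible.
Education Assistance — status part-time ✓; service 307 days < 5 years (≈1825 days) ✗ → not eligible.
401(k) Company Match — status part-time ✗ (requires full-time) → not eligible.
Employee Assistance Program — status part-time ✓ (not excluded); service 307 days ≥ 30 days ✓; site Lyon ✗ (not Hamburg) → not eligible.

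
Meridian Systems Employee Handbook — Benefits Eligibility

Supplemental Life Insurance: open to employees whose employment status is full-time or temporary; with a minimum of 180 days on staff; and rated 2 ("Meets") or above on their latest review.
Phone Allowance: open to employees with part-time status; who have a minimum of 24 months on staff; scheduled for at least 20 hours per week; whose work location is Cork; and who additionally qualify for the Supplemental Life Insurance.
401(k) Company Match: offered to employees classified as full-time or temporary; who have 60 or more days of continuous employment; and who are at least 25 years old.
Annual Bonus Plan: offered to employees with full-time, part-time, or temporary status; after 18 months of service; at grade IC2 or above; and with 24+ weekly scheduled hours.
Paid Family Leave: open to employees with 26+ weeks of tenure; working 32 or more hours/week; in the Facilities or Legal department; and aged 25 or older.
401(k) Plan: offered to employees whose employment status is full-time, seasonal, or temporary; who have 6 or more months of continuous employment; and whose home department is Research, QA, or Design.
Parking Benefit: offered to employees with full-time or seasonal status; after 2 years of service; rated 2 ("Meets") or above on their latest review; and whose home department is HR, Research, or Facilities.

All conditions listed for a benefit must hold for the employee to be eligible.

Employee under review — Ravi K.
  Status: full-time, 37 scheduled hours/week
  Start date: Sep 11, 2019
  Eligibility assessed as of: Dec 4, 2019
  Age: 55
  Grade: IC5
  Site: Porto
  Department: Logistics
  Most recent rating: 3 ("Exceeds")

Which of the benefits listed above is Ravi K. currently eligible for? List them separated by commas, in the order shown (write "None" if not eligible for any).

401(k) Company Match

Service from Sep 11, 2019 to Dec 4, 2019: 84 days.
Supplemental Life Insurance — status full-time ✓; service 84 days < 180 days ✗ → not eligible.
Phone Allowance — status full-time ✗ (requires part-time) → not eligible.
401(k) Company Match — status full-time ✓; service 84 days ≥ 60 days ✓; age 55 ≥ 25 ✓ → eligible.
Annual Bonus Plan — status full-time ✓; service 84 days < 18 months (≈540 days) ✗ → not eligible.
Paid Family Leave — service 84 days < 26 weeks (≈182 days) ✗ → not eligible.
401(k) Plan — status full-time ✓; service 84 days < 6 months (≈180 days) ✗ → not eligible.
Parking Benefit — status full-time ✓; service 84 days < 2 years (≈730 days) ✗ → not eligible.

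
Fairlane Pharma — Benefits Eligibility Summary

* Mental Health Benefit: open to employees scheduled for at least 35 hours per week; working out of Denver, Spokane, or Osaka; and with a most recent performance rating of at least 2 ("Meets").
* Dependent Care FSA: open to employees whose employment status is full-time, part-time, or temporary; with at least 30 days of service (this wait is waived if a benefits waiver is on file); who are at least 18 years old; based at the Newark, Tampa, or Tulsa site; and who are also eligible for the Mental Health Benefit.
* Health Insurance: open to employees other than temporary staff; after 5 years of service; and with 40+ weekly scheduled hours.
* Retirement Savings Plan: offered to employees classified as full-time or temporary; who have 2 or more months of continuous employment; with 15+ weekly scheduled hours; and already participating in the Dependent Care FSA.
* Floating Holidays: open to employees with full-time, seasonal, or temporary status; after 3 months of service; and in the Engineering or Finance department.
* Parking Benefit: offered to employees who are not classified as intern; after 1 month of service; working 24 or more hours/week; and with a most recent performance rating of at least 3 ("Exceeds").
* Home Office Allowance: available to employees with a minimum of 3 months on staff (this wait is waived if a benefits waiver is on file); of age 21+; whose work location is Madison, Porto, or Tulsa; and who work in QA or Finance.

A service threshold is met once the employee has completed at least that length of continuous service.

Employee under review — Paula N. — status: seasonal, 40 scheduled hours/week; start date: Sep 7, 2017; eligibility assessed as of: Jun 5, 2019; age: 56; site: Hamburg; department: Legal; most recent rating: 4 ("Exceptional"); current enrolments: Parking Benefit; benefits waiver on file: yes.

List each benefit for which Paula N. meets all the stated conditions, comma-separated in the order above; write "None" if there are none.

Service from Sep 7, 2017 to Jun 5, 2019: 636 days.
Mental Health Benefit — 40 hrs/wk ≥ 35 ✓; site Hamburg ✗ (not Denver, Spokane, or Osaka) → not eligible.
Dependent Care FSA — status seasonal ✗ (requires full-time, part-time, or temporary) → not eligible.
Health Insurance — status seasonal ✓ (not excluded); service 636 days < 5 years (≈1825 days) ✗ → not eligible.
Retirement Savings Plan — status seasonal ✗ (requires full-time or temporary) → not eligible.
Floating Holidays — status seasonal ✓; service 636 days ≥ 3 months (≈90 days) ✓; dept Legal ✗ → not eligible.
Parking Benefit — status seasonal ✓ (not excluded); service 636 days ≥ 1 month (≈30 days) ✓; 40 hrs/wk ≥ 24 ✓; rating 4 ≥ 3 ✓ → eligible.
Home Office Allowance — benefits waiver on file ✓; age 56 ≥ 21 ✓; site Hamburg ✗ (not Madison, Porto, or Tulsa) → not eligible.

Parking Benefit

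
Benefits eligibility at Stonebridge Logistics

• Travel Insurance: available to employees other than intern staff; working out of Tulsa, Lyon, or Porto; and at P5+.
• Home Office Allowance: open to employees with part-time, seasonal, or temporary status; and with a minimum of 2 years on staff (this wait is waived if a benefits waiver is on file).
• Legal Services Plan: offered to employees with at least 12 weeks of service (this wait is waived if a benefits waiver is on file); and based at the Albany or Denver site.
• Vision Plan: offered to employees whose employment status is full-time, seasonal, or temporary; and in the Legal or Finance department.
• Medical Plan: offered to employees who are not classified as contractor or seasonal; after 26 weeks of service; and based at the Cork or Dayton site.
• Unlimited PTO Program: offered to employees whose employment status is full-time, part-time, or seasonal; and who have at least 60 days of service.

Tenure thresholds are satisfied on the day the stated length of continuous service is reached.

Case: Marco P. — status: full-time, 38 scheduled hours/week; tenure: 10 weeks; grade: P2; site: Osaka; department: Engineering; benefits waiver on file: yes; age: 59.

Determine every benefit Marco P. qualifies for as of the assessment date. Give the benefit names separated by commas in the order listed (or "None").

Unlimited PTO Program

Travel Insurance — status full-time ✓ (not excluded); site Osaka ✗ (not Tulsa, Lyon, or Porto) → not eligible.
Home Office Allowance — status full-time ✗ (requires part-time, seasonal, or temporary) → not eligible.
Legal Services Plan — benefits waiver on file ✓; site Osaka ✗ (not Albany or Denver) → not eligible.
Vision Plan — status full-time ✓; dept Engineering ✗ → not eligible.
Medical Plan — status full-time ✓ (not excluded); service 10 weeks < 26 weeks ✗ → not eligible.
Unlimited PTO Program — status full-time ✓; service 10 weeks ≥ 60 days ✓ → eligible.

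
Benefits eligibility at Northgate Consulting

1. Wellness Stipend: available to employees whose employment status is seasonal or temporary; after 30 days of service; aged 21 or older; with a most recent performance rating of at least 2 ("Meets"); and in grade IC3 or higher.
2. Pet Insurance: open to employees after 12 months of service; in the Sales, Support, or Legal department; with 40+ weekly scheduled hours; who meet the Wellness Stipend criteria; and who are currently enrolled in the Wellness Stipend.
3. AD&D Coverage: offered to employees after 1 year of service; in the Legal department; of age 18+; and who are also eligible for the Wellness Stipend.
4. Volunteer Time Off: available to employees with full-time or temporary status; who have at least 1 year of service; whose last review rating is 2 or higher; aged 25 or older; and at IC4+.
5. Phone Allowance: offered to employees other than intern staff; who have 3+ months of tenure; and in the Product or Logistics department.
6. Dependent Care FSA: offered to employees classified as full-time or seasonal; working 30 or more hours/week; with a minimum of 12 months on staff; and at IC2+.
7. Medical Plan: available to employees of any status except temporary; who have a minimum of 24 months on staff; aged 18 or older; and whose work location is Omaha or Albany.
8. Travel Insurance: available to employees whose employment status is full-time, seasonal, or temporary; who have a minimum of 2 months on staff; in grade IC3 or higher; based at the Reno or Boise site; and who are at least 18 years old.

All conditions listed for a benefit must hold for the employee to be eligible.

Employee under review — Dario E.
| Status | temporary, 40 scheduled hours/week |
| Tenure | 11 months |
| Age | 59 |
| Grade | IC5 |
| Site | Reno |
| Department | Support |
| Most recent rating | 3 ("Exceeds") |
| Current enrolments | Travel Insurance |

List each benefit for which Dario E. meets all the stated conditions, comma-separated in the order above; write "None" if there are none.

Wellness Stipend, Travel Insurance

Wellness Stipend — status temporary ✓; service 11 months ≥ 30 days ✓; age 59 ≥ 21 ✓; rating 3 ≥ 2 ✓; grade IC5 ≥ IC3 ✓ → eligible.
Pet Insurance — service 11 months < 12 months ✗ → not eligible.
AD&D Coverage — service 11 months < 1 year (≈365 days) ✗ → not eligible.
Volunteer Time Off — status temporary ✓; service 11 months < 1 year (≈365 days) ✗ → not eligible.
Phone Allowance — status temporary ✓ (not excluded); service 11 months ≥ 3 months ✓; dept Support ✗ → not eligible.
Dependent Care FSA — status temporary ✗ (requires full-time or seasonal) → not eligible.
Medical Plan — status temporary ✗ (excluded) → not eligible.
Travel Insurance — status temporary ✓; service 11 months ≥ 2 months ✓; grade IC5 ≥ IC3 ✓; site Reno ✓; age 59 ≥ 18 ✓ → eligible.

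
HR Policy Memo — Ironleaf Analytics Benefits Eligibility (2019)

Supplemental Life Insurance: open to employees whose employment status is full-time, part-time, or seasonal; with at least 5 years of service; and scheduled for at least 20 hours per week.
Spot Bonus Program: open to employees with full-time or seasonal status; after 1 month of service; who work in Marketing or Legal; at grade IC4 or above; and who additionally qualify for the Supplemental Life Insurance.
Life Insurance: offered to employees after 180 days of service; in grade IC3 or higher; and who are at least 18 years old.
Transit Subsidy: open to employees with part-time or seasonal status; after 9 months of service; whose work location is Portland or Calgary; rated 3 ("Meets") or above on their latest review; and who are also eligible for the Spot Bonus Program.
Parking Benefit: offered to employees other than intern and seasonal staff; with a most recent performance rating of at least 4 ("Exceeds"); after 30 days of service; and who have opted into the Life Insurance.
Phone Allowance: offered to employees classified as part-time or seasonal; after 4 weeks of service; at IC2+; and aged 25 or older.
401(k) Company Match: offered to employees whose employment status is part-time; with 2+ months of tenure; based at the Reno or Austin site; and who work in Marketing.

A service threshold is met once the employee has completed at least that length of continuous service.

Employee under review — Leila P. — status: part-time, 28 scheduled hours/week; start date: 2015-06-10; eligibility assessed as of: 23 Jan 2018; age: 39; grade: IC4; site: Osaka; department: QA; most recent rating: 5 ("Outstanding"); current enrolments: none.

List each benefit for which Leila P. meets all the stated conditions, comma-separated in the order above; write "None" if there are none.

Service from 2015-06-10 to 23 Jan 2018: 958 days.
Supplemental Life Insurance — status part-time ✓; service 958 days < 5 years (≈1825 days) ✗ → not eligible.
Spot Bonus Program — status part-time ✗ (requires full-time or seasonal) → not eligible.
Life Insurance — service 958 days ≥ 180 days ✓; grade IC4 ≥ IC3 ✓; age 39 ≥ 18 ✓ → eligible.
Transit Subsidy — status part-time ✓; service 958 days ≥ 9 months (≈270 days) ✓; site Osaka ✗ (not Portland or Calgary) → not eligible.
Parking Benefit — status part-time ✓ (not excluded); rating 5 ≥ 4 ✓; service 958 days ≥ 30 days ✓; not enrolled in Life Insurance ✗ → not eligible.
Phone Allowance — status part-time ✓; service 958 days ≥ 4 weeks (≈28 days) ✓; grade IC4 ≥ IC2 ✓; age 39 ≥ 25 ✓ → eligible.
401(k) Company Match — status part-time ✓; service 958 days ≥ 2 months (≈60 days) ✓; site Osaka ✗ (not Reno or Austin) → not eligible.

Life Insurance, Phone Allowance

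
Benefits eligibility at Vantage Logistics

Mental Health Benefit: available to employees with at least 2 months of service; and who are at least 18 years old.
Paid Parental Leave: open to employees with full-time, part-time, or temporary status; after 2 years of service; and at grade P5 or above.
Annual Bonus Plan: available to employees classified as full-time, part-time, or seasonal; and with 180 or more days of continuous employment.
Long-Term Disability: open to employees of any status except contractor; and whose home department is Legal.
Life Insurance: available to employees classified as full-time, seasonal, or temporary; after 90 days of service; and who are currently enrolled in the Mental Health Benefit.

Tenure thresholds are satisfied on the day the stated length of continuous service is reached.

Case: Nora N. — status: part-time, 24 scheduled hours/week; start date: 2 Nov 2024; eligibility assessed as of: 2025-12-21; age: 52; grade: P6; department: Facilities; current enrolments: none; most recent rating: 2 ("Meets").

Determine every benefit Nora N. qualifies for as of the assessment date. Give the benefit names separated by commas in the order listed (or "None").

Service from 2 Nov 2024 to 2025-12-21: 414 days.
Mental Health Benefit — service 414 days ≥ 2 months (≈60 days) ✓; age 52 ≥ 18 ✓ → eligible.
Paid Parental Leave — status part-time ✓; service 414 days < 2 years (≈730 days) ✗ → not eligible.
Annual Bonus Plan — status part-time ✓; service 414 days ≥ 180 days ✓ → eligible.
Long-Term Disability — status part-time ✓ (not excluded); dept Facilities ✗ → not eligible.
Life Insurance — status part-time ✗ (requires full-time, seasonal, or temporary) → not eligible.

Mental Health Benefit, Annual Bonus Plan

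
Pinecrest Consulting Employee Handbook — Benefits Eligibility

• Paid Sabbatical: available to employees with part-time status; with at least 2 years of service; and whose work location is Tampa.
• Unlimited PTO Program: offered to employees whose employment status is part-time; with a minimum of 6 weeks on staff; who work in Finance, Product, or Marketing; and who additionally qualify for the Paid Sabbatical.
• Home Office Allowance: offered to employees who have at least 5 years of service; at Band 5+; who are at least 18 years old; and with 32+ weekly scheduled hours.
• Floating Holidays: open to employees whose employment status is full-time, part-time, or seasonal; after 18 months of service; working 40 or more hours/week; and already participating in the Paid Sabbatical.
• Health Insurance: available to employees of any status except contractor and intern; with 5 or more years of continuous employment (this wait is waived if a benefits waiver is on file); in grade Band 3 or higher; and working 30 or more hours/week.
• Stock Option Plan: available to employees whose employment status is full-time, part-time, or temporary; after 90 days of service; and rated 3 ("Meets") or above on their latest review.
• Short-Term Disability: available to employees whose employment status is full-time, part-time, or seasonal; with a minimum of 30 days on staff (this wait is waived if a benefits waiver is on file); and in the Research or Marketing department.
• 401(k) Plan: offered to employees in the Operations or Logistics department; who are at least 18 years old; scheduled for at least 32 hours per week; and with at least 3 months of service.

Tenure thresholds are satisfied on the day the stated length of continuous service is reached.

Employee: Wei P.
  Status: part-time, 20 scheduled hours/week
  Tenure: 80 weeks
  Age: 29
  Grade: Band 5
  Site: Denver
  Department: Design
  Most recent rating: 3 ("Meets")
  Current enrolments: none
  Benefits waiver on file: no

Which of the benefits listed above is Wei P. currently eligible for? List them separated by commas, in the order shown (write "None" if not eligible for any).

Stock Option Plan

Paid Sabbatical — status part-time ✓; service 80 weeks < 2 years (≈730 days) ✗ → not eligible.
Unlimited PTO Program — status part-time ✓; service 80 weeks ≥ 6 weeks ✓; dept Design ✗ → not eligible.
Home Office Allowance — service 80 weeks < 5 years (≈1825 days) ✗ → not eligible.
Floating Holidays — status part-time ✓; service 80 weeks ≥ 18 months (≈540 days) ✓; 20 hrs/wk < 40 ✗ → not eligible.
Health Insurance — status part-time ✓ (not excluded); no waiver, service 80 weeks < 5 years (≈1825 days) ✗ → not eligible.
Stock Option Plan — status part-time ✓; service 80 weeks ≥ 90 days ✓; rating 3 ≥ 3 ✓ → eligible.
Short-Term Disability — status part-time ✓; no waiver, service 80 weeks ≥ 30 days ✓; dept Design ✗ → not eligible.
401(k) Plan — dept Design ✗ → not eligible.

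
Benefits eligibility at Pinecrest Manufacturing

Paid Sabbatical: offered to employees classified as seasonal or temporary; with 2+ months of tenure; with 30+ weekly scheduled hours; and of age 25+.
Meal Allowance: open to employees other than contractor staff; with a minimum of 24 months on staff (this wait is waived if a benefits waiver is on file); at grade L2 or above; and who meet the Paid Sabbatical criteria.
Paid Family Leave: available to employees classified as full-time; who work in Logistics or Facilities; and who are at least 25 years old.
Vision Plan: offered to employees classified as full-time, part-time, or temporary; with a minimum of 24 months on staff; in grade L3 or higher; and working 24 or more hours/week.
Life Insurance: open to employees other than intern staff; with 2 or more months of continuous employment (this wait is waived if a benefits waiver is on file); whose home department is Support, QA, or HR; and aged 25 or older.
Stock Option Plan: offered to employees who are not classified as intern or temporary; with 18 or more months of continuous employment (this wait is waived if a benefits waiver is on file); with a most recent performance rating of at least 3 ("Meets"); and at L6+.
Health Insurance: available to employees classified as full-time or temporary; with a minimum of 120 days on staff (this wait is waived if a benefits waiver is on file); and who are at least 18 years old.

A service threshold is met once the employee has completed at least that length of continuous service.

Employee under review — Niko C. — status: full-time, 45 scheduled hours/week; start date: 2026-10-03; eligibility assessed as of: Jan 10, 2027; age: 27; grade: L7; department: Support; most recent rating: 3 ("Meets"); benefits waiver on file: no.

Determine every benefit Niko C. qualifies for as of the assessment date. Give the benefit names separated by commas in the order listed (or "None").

Service from 2026-10-03 to Jan 10, 2027: 99 days.
Paid Sabbatical — status full-time ✗ (requires seasonal or temporary) → not eligible.
Meal Allowance — status full-time ✓ (not excluded); no waiver, service 99 days < 24 months (≈720 days) ✗ → not eligible.
Paid Family Leave — status full-time ✓; dept Support ✗ → not eligible.
Vision Plan — status full-time ✓; service 99 days < 24 months (≈720 days) ✗ → not eligible.
Life Insurance — status full-time ✓ (not excluded); no waiver, service 99 days ≥ 2 months (≈60 days) ✓; dept Support ✓; age 27 ≥ 25 ✓ → eligible.
Stock Option Plan — status full-time ✓ (not excluded); no waiver, service 99 days < 18 months (≈540 days) ✗ → not eligible.
Health Insurance — status full-time ✓; no waiver, service 99 days < 120 days ✗ → not eligible.

Life Insurance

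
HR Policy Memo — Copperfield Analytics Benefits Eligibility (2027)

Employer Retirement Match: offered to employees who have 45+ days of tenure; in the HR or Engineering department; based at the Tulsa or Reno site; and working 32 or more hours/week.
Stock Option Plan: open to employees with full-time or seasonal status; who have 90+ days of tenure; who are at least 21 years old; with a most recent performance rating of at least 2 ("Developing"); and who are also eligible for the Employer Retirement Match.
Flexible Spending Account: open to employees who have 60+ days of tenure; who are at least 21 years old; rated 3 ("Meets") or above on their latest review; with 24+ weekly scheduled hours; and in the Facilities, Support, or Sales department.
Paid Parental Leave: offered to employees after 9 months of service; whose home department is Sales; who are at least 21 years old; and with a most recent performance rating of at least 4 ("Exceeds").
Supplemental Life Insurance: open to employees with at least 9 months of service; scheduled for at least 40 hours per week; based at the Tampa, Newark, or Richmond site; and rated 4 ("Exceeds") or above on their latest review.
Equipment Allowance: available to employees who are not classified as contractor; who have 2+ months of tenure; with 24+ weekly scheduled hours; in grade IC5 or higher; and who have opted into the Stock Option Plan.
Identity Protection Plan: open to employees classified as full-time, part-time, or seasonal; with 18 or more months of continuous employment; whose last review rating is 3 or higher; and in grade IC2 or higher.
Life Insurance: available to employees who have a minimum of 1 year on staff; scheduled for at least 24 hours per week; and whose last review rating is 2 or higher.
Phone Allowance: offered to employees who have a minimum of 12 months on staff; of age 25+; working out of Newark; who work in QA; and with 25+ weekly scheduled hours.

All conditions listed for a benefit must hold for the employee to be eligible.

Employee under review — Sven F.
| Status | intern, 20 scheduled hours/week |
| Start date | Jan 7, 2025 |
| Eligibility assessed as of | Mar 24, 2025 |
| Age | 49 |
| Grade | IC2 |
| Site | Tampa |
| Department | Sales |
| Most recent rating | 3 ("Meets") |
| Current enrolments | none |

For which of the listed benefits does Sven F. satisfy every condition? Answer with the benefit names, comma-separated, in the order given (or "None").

None

Service from Jan 7, 2025 to Mar 24, 2025: 76 days.
Employer Retirement Match — service 76 days ≥ 45 days ✓; dept Sales ✗ → not eligible.
Stock Option Plan — status intern ✗ (requires full-time or seasonal) → not eligible.
Flexible Spending Account — service 76 days ≥ 60 days ✓; age 49 ≥ 21 ✓; rating 3 ≥ 3 ✓; 20 hrs/wk < 24 ✗ → not eligible.
Paid Parental Leave — service 76 days < 9 months (≈270 days) ✗ → not eligible.
Supplemental Life Insurance — service 76 days < 9 months (≈270 days) ✗ → not eligible.
Equipment Allowance — status intern ✓ (not excluded); service 76 days ≥ 2 months (≈60 days) ✓; 20 hrs/wk < 24 ✗ → not eligible.
Identity Protection Plan — status intern ✗ (requires full-time, part-time, or seasonal) → not eligible.
Life Insurance — service 76 days < 1 year (≈365 days) ✗ → not eligible.
Phone Allowance — service 76 days < 12 months (≈360 days) ✗ → not eligible.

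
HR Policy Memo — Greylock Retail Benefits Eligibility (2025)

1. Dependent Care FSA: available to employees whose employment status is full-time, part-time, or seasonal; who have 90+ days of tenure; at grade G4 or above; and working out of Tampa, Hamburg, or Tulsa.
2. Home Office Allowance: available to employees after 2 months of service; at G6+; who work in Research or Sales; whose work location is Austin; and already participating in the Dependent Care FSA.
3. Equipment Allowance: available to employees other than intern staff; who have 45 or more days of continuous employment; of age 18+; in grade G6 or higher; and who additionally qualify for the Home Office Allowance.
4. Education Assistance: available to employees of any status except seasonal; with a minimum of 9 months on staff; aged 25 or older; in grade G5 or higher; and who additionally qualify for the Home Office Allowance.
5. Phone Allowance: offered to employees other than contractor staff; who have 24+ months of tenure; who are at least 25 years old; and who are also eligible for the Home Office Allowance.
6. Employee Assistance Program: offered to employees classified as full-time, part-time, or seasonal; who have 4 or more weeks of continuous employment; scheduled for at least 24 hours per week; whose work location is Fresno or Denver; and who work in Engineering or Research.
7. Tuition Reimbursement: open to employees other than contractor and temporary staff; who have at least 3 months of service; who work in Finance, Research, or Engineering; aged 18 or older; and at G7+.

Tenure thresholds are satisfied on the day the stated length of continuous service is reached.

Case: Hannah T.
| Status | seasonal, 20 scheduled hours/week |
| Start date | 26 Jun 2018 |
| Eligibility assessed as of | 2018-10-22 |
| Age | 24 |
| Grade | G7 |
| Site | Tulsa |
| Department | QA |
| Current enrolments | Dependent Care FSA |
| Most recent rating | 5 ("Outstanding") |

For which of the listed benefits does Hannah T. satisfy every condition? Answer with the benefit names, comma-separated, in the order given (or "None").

Dependent Care FSA

Service from 26 Jun 2018 to 2018-10-22: 118 days.
Dependent Care FSA — status seasonal ✓; service 118 days ≥ 90 days ✓; grade G7 ≥ G4 ✓; site Tulsa ✓ → eligible.
Home Office Allowance — service 118 days ≥ 2 months (≈60 days) ✓; grade G7 ≥ G6 ✓; dept QA ✗ → not eligible.
Equipment Allowance — status seasonal ✓ (not excluded); service 118 days ≥ 45 days ✓; age 24 ≥ 18 ✓; grade G7 ≥ G6 ✓; not eligible for Home Office Allowance ✗ → not eligible.
Education Assistance — status seasonal ✗ (excluded) → not eligible.
Phone Allowance — status seasonal ✓ (not excluded); service 118 days < 24 months (≈720 days) ✗ → not eligible.
Employee Assistance Program — status seasonal ✓; service 118 days ≥ 4 weeks (≈28 days) ✓; 20 hrs/wk < 24 ✗ → not eligible.
Tuition Reimbursement — status seasonal ✓ (not excluded); service 118 days ≥ 3 months (≈90 days) ✓; dept QA ✗ → not eligible.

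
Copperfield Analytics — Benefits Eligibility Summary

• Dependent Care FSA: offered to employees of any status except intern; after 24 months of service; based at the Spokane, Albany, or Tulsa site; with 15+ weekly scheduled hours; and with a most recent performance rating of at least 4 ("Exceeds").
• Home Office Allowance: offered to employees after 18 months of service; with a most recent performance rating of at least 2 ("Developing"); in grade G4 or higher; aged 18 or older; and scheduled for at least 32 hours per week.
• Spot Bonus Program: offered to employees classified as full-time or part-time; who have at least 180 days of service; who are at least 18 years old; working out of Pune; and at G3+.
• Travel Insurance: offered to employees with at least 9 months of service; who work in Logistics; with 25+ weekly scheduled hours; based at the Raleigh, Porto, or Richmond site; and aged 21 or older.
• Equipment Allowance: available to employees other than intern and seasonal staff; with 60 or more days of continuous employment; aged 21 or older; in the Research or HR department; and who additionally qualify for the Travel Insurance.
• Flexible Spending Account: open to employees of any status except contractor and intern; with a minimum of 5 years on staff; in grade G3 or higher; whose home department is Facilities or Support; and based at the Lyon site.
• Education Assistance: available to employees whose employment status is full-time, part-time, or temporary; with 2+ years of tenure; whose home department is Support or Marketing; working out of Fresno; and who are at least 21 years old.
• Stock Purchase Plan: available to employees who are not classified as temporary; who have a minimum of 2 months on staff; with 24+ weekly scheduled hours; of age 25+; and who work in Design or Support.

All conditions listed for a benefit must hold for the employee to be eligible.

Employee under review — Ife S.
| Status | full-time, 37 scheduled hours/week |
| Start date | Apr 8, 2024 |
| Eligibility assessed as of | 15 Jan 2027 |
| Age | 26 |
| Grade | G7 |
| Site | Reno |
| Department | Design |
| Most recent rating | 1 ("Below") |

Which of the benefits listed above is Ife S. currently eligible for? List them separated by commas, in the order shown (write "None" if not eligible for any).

Service from Apr 8, 2024 to 15 Jan 2027: 1012 days.
Dependent Care FSA — status full-time ✓ (not excluded); service 1012 days ≥ 24 months (≈720 days) ✓; site Reno ✗ (not Spokane, Albany, or Tulsa) → not eligible.
Home Office Allowance — service 1012 days ≥ 18 months (≈540 days) ✓; rating 1 < 2 ✗ → not eligible.
Spot Bonus Program — status full-time ✓; service 1012 days ≥ 180 days ✓; age 26 ≥ 18 ✓; site Reno ✗ (not Pune) → not eligible.
Travel Insurance — service 1012 days ≥ 9 months (≈270 days) ✓; dept Design ✗ → not eligible.
Equipment Allowance — status full-time ✓ (not excluded); service 1012 days ≥ 60 days ✓; age 26 ≥ 21 ✓; dept Design ✗ → not eligible.
Flexible Spending Account — status full-time ✓ (not excluded); service 1012 days < 5 years (≈1825 days) ✗ → not eligible.
Education Assistance — status full-time ✓; service 1012 days ≥ 2 years (≈730 days) ✓; dept Design ✗ → not eligible.
Stock Purchase Plan — status full-time ✓ (not excluded); service 1012 days ≥ 2 months (≈60 days) ✓; 37 hrs/wk ≥ 24 ✓; age 26 ≥ 25 ✓; dept Design ✓ → eligible.

Stock Purchase Plan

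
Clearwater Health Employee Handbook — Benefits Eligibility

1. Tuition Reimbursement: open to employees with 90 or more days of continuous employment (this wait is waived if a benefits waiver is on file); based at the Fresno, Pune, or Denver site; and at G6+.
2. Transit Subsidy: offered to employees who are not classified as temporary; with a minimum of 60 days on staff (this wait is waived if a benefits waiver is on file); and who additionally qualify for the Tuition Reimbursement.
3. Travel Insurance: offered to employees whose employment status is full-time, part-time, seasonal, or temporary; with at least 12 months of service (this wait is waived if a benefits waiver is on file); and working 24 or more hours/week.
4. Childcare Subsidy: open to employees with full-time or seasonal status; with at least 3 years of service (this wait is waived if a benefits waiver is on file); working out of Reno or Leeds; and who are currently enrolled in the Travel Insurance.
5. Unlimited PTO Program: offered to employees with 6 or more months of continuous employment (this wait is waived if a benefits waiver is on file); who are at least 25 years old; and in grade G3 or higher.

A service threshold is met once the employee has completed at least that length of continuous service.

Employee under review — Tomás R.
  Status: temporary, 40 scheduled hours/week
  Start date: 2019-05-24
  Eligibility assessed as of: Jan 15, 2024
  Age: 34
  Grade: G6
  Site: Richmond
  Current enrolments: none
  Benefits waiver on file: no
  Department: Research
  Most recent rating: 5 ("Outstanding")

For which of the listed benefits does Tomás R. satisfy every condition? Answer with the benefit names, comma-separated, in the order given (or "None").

Travel Insurance, Unlimited PTO Program

Service from 2019-05-24 to Jan 15, 2024: 1697 days.
Tuition Reimbursement — no waiver, service 1697 days ≥ 90 days ✓; site Richmond ✗ (not Fresno, Pune, or Denver) → not eligible.
Transit Subsidy — status temporary ✗ (excluded) → not eligible.
Travel Insurance — status temporary ✓; no waiver, service 1697 days ≥ 12 months (≈360 days) ✓; 40 hrs/wk ≥ 24 ✓ → eligible.
Childcare Subsidy — status temporary ✗ (requires full-time or seasonal) → not eligible.
Unlimited PTO Program — no waiver, service 1697 days ≥ 6 months (≈180 days) ✓; age 34 ≥ 25 ✓; grade G6 ≥ G3 ✓ → eligible.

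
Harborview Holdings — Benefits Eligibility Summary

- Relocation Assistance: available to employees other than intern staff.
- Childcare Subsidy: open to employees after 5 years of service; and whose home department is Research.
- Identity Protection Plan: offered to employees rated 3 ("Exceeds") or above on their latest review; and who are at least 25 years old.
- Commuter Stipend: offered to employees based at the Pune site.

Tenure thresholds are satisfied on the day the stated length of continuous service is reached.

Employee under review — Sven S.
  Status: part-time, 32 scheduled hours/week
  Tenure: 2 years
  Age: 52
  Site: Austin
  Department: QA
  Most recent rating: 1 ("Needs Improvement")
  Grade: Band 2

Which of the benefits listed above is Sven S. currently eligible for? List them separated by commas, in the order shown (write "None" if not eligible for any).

Relocation Assistance

Relocation Assistance — status part-time ✓ (not excluded) → eligible.
Childcare Subsidy — service 2 years < 5 years ✗ → not eligible.
Identity Protection Plan — rating 1 < 3 ✗ → not eligible.
Commuter Stipend — site Austin ✗ (not Pune) → not eligible.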